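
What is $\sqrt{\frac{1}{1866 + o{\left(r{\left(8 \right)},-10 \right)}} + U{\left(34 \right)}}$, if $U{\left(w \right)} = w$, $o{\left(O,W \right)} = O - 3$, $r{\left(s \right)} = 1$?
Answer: $\frac{\sqrt{29533682}}{932} \approx 5.831$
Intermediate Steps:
$o{\left(O,W \right)} = -3 + O$
$\sqrt{\frac{1}{1866 + o{\left(r{\left(8 \right)},-10 \right)}} + U{\left(34 \right)}} = \sqrt{\frac{1}{1866 + \left(-3 + 1\right)} + 34} = \sqrt{\frac{1}{1866 - 2} + 34} = \sqrt{\frac{1}{1864} + 34} = \sqrt{\frac{63377}{1864}} = \frac{\sqrt{29533682}}{932}$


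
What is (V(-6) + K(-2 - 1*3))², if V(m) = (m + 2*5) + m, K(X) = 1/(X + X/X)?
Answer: 81/16 ≈ 5.0625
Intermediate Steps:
K(X) = 1/(1 + X) (K(X) = 1/(X + 1) = 1/(1 + X))
V(m) = 10 + 2*m (V(m) = (m + 10) + m = (10 + m) + m = 10 + 2*m)
(V(-6) + K(-2 - 1*3))² = ((10 + 2*(-6)) + 1/(1 + (-2 - 1*3)))² = ((10 - 12) + 1/(1 + (-2 - 3)))² = (-2 + 1/(1 - 5))² = (-2 + 1/(-4))² = (-2 - ¼)² = (-9/4)² = 81/16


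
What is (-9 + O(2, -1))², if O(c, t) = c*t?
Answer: 121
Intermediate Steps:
(-9 + O(2, -1))² = (-9 + 2*(-1))² = (-9 - 2)² = (-11)² = 121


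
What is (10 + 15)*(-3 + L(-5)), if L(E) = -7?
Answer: -250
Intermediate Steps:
(10 + 15)*(-3 + L(-5)) = (10 + 15)*(-3 - 7) = 25*(-10) = -250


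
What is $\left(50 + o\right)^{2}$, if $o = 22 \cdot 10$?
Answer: $72900$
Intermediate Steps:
$o = 220$
$\left(50 + o\right)^{2} = \left(50 + 220\right)^{2} = 270^{2} = 72900$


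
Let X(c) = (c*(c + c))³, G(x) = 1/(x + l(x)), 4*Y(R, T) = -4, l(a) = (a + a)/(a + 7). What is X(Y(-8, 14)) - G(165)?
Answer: 114754/14355 ≈ 7.9940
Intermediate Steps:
l(a) = 2*a/(7 + a) (l(a) = (2*a)/(7 + a) = 2*a/(7 + a))
Y(R, T) = -1 (Y(R, T) = (¼)*(-4) = -1)
G(x) = 1/(x + 2*x/(7 + x))
X(c) = 8*c⁶ (X(c) = (c*(2*c))³ = (2*c²)³ = 8*c⁶)
X(Y(-8, 14)) - G(165) = 8*(-1)⁶ - (7 + 165)/(165*(9 + 165)) = 8*1 - 172/(165*174) = 8 - 172/(165*174) = 8 - 1*86/14355 = 8 - 86/14355 = 114754/14355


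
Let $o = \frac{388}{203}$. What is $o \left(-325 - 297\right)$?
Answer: $- \frac{241336}{203} \approx -1188.8$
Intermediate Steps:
$o = \frac{388}{203}$ ($o = 388 \cdot \frac{1}{203} = \frac{388}{203} \approx 1.9113$)
$o \left(-325 - 297\right) = \frac{388 \left(-325 - 297\right)}{203} = \frac{388}{203} \left(-622\right) = - \frac{241336}{203}$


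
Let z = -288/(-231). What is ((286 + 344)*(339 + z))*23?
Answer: 54231930/11 ≈ 4.9302e+6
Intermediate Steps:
z = 96/77 (z = -288*(-1/231) = 96/77 ≈ 1.2468)
((286 + 344)*(339 + z))*23 = ((286 + 344)*(339 + 96/77))*23 = (630*(26199/77))*23 = (2357910/11)*23 = 54231930/11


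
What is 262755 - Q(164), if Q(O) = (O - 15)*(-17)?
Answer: 265288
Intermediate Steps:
Q(O) = 255 - 17*O (Q(O) = (-15 + O)*(-17) = 255 - 17*O)
262755 - Q(164) = 262755 - (255 - 17*164) = 262755 - (255 - 2788) = 262755 - 1*(-2533) = 262755 + 2533 = 265288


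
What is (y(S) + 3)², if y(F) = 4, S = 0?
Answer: 49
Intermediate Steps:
(y(S) + 3)² = (4 + 3)² = 7² = 49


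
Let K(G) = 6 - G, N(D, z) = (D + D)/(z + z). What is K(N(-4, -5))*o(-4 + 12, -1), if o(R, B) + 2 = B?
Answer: -78/5 ≈ -15.600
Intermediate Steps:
N(D, z) = D/z (N(D, z) = (2*D)/((2*z)) = (2*D)*(1/(2*z)) = D/z)
o(R, B) = -2 + B
K(N(-4, -5))*o(-4 + 12, -1) = (6 - (-4)/(-5))*(-2 - 1) = (6 - (-4)*(-1)/5)*(-3) = (6 - 1*4/5)*(-3) = (6 - 4/5)*(-3) = (26/5)*(-3) = -78/5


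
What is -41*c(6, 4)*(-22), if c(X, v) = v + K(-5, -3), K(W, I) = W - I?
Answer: 1804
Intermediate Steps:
c(X, v) = -2 + v (c(X, v) = v + (-5 - 1*(-3)) = v + (-5 + 3) = v - 2 = -2 + v)
-41*c(6, 4)*(-22) = -41*(-2 + 4)*(-22) = -41*2*(-22) = -82*(-22) = 1804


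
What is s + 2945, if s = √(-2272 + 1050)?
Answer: 2945 + I*√1222 ≈ 2945.0 + 34.957*I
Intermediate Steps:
s = I*√1222 (s = √(-1222) = I*√1222 ≈ 34.957*I)
s + 2945 = I*√1222 + 2945 = 2945 + I*√1222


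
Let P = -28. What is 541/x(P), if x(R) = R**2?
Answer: 541/784 ≈ 0.69005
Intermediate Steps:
541/x(P) = 541/((-28)**2) = 541/784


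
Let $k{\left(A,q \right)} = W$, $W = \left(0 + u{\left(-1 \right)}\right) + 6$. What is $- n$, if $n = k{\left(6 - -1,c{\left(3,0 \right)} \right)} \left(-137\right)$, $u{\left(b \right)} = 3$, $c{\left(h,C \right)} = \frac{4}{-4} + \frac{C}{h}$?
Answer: $1233$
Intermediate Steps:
$c{\left(h,C \right)} = -1 + \frac{C}{h}$ ($c{\left(h,C \right)} = 4 \left(- \frac{1}{4}\right) + \frac{C}{h} = -1 + \frac{C}{h}$)
$W = 9$ ($W = \left(0 + 3\right) + 6 = 3 + 6 = 9$)
$k{\left(A,q \right)} = 9$
$n = -1233$ ($n = 9 \left(-137\right) = -1233$)
$- n = \left(-1\right) \left(-1233\right) = 1233$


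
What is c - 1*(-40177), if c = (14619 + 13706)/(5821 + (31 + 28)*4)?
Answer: 243380414/6057 ≈ 40182.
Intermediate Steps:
c = 28325/6057 (c = 28325/(5821 + 59*4) = 28325/(5821 + 236) = 28325/6057 ≈ 4.6764)
c - 1*(-40177) = 28325/6057 - 1*(-40177) = 28325/6057 + 40177 = 243380414/6057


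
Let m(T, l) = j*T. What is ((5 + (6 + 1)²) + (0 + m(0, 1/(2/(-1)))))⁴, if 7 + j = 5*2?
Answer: 8503056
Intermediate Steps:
j = 3 (j = -7 + 5*2 = -7 + 10 = 3)
m(T, l) = 3*T
((5 + (6 + 1)²) + (0 + m(0, 1/(2/(-1)))))⁴ = ((5 + (6 + 1)²) + (0 + 3*0))⁴ = ((5 + 7²) + (0 + 0))⁴ = ((5 + 49) + 0)⁴ = (54 + 0)⁴ = 54⁴ = 8503056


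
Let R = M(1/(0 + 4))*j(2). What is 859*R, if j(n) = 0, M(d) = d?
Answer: 0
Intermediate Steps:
R = 0 (R = 0/(0 + 4) = 0/4 = (¼)*0 = 0)
859*R = 859*0 = 0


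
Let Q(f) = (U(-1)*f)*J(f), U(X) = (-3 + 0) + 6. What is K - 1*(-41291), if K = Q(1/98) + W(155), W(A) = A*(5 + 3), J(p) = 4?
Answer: 2084025/49 ≈ 42531.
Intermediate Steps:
U(X) = 3 (U(X) = -3 + 6 = 3)
W(A) = 8*A (W(A) = A*8 = 8*A)
Q(f) = 12*f (Q(f) = (3*f)*4 = 12*f)
K = 60766/49 (K = 12/98 + 8*155 = 12*(1/98) + 1240 = 6/49 + 1240 = 60766/49 ≈ 1240.1)
K - 1*(-41291) = 60766/49 - 1*(-41291) = 60766/49 + 41291 = 2084025/49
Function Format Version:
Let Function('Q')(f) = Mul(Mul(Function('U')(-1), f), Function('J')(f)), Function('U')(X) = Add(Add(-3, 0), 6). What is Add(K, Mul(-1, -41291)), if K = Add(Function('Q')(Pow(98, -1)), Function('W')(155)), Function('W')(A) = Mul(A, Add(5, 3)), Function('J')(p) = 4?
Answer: Rational(2084025, 49) ≈ 42531.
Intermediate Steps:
Function('U')(X) = 3 (Function('U')(X) = Add(-3, 6) = 3)
Function('W')(A) = Mul(8, A) (Function('W')(A) = Mul(A, 8) = Mul(8, A))
Function('Q')(f) = Mul(12, f) (Function('Q')(f) = Mul(Mul(3, f), 4) = Mul(12, f))
K = Rational(60766, 49) (K = Add(Mul(12, Pow(98, -1)), Mul(8, 155)) = Add(Mul(12, Rational(1, 98)), 1240) = Add(Rational(6, 49), 1240) = Rational(60766, 49) ≈ 1240.1)
Add(K, Mul(-1, -41291)) = Add(Rational(60766, 49), Mul(-1, -41291)) = Add(Rational(60766, 49), 41291) = Rational(2084025, 49)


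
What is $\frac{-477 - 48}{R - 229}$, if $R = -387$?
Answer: $\frac{75}{88} \approx 0.85227$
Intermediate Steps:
$\frac{-477 - 48}{R - 229} = \frac{-477 - 48}{-387 - 229} = - \frac{525}{-616} = \left(-525\right) \left(- \frac{1}{616}\right) = \frac{75}{88}$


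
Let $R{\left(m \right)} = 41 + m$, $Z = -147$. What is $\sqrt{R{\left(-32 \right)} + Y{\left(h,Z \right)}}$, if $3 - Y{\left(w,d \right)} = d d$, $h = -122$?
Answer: $i \sqrt{21597} \approx 146.96 i$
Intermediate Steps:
$Y{\left(w,d \right)} = 3 - d^{2}$ ($Y{\left(w,d \right)} = 3 - d d = 3 - d^{2}$)
$\sqrt{R{\left(-32 \right)} + Y{\left(h,Z \right)}} = \sqrt{\left(41 - 32\right) + \left(3 - \left(-147\right)^{2}\right)} = \sqrt{9 + \left(3 - 21609\right)} = \sqrt{9 - 21606} = \sqrt{-21597} = i \sqrt{21597}$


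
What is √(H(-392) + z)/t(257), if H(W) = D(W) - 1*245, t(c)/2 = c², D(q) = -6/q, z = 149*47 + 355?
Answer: √1394151/1849372 ≈ 0.00063846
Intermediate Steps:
z = 7358 (z = 7003 + 355 = 7358)
t(c) = 2*c²
H(W) = -245 - 6/W (H(W) = -6/W - 1*245 = -6/W - 245 = -245 - 6/W)
√(H(-392) + z)/t(257) = √((-245 - 6/(-392)) + 7358)/((2*257²)) = √((-245 - 6*(-1/392)) + 7358)/((2*66049)) = √((-245 + 3/196) + 7358)/132098 = √(-48017/196 + 7358)*(1/132098) = √(1394151/196)*(1/132098) = (√1394151/14)*(1/132098) = √1394151/1849372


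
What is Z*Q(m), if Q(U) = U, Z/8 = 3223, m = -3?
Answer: -77352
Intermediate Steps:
Z = 25784 (Z = 8*3223 = 25784)
Z*Q(m) = 25784*(-3) = -77352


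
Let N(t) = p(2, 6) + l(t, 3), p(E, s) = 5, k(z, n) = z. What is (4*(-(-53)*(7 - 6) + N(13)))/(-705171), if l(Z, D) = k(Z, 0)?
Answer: -284/705171 ≈ -0.00040274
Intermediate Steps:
l(Z, D) = Z
N(t) = 5 + t
(4*(-(-53)*(7 - 6) + N(13)))/(-705171) = (4*(-(-53)*(7 - 6) + (5 + 13)))/(-705171) = (4*(-(-53) + 18))*(-1/705171) = (4*(-53*(-1) + 18))*(-1/705171) = (4*(53 + 18))*(-1/705171) = (4*71)*(-1/705171) = 284*(-1/705171) = -284/705171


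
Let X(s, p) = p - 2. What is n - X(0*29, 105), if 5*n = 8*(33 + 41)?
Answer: 77/5 ≈ 15.400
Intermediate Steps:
X(s, p) = -2 + p
n = 592/5 (n = (8*(33 + 41))/5 = (8*74)/5 = (⅕)*592 = 592/5 ≈ 118.40)
n - X(0*29, 105) = 592/5 - (-2 + 105) = 592/5 - 1*103 = 592/5 - 103 = 77/5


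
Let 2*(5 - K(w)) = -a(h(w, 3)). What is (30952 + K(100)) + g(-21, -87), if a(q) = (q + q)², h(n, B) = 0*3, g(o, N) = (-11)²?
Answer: 31078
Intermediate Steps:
g(o, N) = 121
h(n, B) = 0
a(q) = 4*q² (a(q) = (2*q)² = 4*q²)
K(w) = 5 (K(w) = 5 - (-1)*4*0²/2 = 5 - (-1)*4*0/2 = 5 - (-1)*0/2 = 5 - ½*0 = 5 + 0 = 5)
(30952 + K(100)) + g(-21, -87) = (30952 + 5) + 121 = 30957 + 121 = 31078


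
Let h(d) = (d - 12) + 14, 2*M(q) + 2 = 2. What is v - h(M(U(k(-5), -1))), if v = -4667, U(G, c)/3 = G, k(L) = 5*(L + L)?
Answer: -4669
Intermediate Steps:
k(L) = 10*L (k(L) = 5*(2*L) = 10*L)
U(G, c) = 3*G
M(q) = 0 (M(q) = -1 + (1/2)*2 = -1 + 1 = 0)
h(d) = 2 + d (h(d) = (-12 + d) + 14 = 2 + d)
v - h(M(U(k(-5), -1))) = -4667 - (2 + 0) = -4667 - 1*2 = -4667 - 2 = -4669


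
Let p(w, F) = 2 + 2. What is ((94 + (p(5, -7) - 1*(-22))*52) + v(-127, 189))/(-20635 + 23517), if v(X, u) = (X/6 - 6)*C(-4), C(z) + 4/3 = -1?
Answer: 27169/51876 ≈ 0.52373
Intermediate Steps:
C(z) = -7/3 (C(z) = -4/3 - 1 = -7/3)
p(w, F) = 4
v(X, u) = 14 - 7*X/18 (v(X, u) = (X/6 - 6)*(-7/3) = (-6 + X/6)*(-7/3) = 14 - 7*X/18)
((94 + (p(5, -7) - 1*(-22))*52) + v(-127, 189))/(-20635 + 23517) = ((94 + (4 - 1*(-22))*52) + (14 - 7/18*(-127)))/(-20635 + 23517) = ((94 + (4 + 22)*52) + (14 + 889/18))/2882 = ((94 + 26*52) + 1141/18)*(1/2882) = ((94 + 1352) + 1141/18)*(1/2882) = (1446 + 1141/18)*(1/2882) = (27169/18)*(1/2882) = 27169/51876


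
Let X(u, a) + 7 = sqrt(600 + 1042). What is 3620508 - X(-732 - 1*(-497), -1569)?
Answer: 3620515 - sqrt(1642) ≈ 3.6205e+6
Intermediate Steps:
X(u, a) = -7 + sqrt(1642) (X(u, a) = -7 + sqrt(600 + 1042) = -7 + sqrt(1642))
3620508 - X(-732 - 1*(-497), -1569) = 3620508 - (-7 + sqrt(1642)) = 3620508 + (7 - sqrt(1642)) = 3620515 - sqrt(1642)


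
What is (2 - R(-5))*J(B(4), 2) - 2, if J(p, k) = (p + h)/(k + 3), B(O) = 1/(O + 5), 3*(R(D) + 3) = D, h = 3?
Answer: 58/27 ≈ 2.1481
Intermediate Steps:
R(D) = -3 + D/3
B(O) = 1/(5 + O)
J(p, k) = (3 + p)/(3 + k) (J(p, k) = (p + 3)/(k + 3) = (3 + p)/(3 + k))
(2 - R(-5))*J(B(4), 2) - 2 = (2 - (-3 + (⅓)*(-5)))*((3 + 1/(5 + 4))/(3 + 2)) - 2 = (2 - (-3 - 5/3))*((3 + 1/9)/5) - 2 = (2 - 1*(-14/3))*((3 + ⅑)/5) - 2 = (2 + 14/3)*((⅕)*(28/9)) - 2 = (20/3)*(28/45) - 2 = 112/27 - 2 = 58/27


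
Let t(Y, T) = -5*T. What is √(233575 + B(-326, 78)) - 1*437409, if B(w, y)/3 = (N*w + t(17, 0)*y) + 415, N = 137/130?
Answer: -437409 + √987759955/65 ≈ -4.3693e+5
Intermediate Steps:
N = 137/130 (N = 137*(1/130) = 137/130 ≈ 1.0538)
B(w, y) = 1245 + 411*w/130 (B(w, y) = 3*((137*w/130 + (-5*0)*y) + 415) = 3*((137*w/130 + 0*y) + 415) = 3*((137*w/130 + 0) + 415) = 3*(137*w/130 + 415) = 3*(415 + 137*w/130) = 1245 + 411*w/130)
√(233575 + B(-326, 78)) - 1*437409 = √(233575 + (1245 + (411/130)*(-326))) - 1*437409 = √(233575 + (1245 - 66993/65)) - 437409 = √(233575 + 13932/65) - 437409 = √(15196307/65) - 437409 = √987759955/65 - 437409 = -437409 + √987759955/65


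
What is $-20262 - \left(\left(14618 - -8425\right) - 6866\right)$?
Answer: $-36439$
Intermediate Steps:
$-20262 - \left(\left(14618 - -8425\right) - 6866\right) = -20262 - \left(\left(14618 + 8425\right) - 6866\right) = -20262 - \left(23043 - 6866\right) = -20262 - 16177 = -36439$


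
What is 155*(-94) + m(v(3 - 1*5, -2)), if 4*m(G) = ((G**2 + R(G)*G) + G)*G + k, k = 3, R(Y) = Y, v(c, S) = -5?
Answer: -29251/2 ≈ -14626.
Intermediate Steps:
m(G) = 3/4 + G*(G + 2*G**2)/4 (m(G) = (((G**2 + G*G) + G)*G + 3)/4 = (((G**2 + G**2) + G)*G + 3)/4 = ((2*G**2 + G)*G + 3)/4 = ((G + 2*G**2)*G + 3)/4 = (G*(G + 2*G**2) + 3)/4 = (3 + G*(G + 2*G**2))/4 = 3/4 + G*(G + 2*G**2)/4)
155*(-94) + m(v(3 - 1*5, -2)) = 155*(-94) + (3/4 + (1/2)*(-5)**3 + (1/4)*(-5)**2) = -14570 + (3/4 + (1/2)*(-125) + (1/4)*25) = -14570 + (3/4 - 125/2 + 25/4) = -14570 - 111/2 = -29251/2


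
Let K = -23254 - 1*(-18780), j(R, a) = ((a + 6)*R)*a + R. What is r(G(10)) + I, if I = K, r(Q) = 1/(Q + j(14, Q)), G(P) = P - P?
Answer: -62635/14 ≈ -4473.9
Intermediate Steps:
G(P) = 0
j(R, a) = R + R*a*(6 + a) (j(R, a) = ((6 + a)*R)*a + R = (R*(6 + a))*a + R = R*a*(6 + a) + R = R + R*a*(6 + a))
K = -4474 (K = -23254 + 18780 = -4474)
r(Q) = 1/(14 + 14*Q² + 85*Q) (r(Q) = 1/(Q + 14*(1 + Q² + 6*Q)) = 1/(Q + (14 + 14*Q² + 84*Q)) = 1/(14 + 14*Q² + 85*Q))
I = -4474
r(G(10)) + I = 1/(14 + 14*0² + 85*0) - 4474 = 1/(14 + 14*0 + 0) - 4474 = 1/(14 + 0 + 0) - 4474 = 1/14 - 4474 = -62635/14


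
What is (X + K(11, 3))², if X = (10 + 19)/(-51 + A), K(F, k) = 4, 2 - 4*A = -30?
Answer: 20449/1849 ≈ 11.059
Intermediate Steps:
A = 8 (A = ½ - ¼*(-30) = ½ + 15/2 = 8)
X = -29/43 (X = (10 + 19)/(-51 + 8) = 29/(-43) = 29*(-1/43) = -29/43 ≈ -0.67442)
(X + K(11, 3))² = (-29/43 + 4)² = (143/43)² = 20449/1849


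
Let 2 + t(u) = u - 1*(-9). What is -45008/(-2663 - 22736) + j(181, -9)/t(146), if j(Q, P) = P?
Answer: 739737/431783 ≈ 1.7132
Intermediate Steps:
t(u) = 7 + u (t(u) = -2 + (u - 1*(-9)) = -2 + (u + 9) = -2 + (9 + u) = 7 + u)
-45008/(-2663 - 22736) + j(181, -9)/t(146) = -45008/(-2663 - 22736) - 9/(7 + 146) = -45008/(-25399) - 9/153 = -45008*(-1/25399) - 9*1/153 = 45008/25399 - 1/17 = 739737/431783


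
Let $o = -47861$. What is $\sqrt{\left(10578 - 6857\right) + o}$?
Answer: $2 i \sqrt{11035} \approx 210.1 i$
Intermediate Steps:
$\sqrt{\left(10578 - 6857\right) + o} = \sqrt{\left(10578 - 6857\right) - 47861} = \sqrt{3721 - 47861} = \sqrt{-44140} = 2 i \sqrt{11035}$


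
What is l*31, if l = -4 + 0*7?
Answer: -124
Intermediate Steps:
l = -4 (l = -4 + 0 = -4)
l*31 = -4*31 = -124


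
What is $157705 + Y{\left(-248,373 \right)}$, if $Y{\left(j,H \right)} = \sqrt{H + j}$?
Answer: $157705 + 5 \sqrt{5} \approx 1.5772 \cdot 10^{5}$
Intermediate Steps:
$157705 + Y{\left(-248,373 \right)} = 157705 + \sqrt{373 - 248} = 157705 + \sqrt{125} = 157705 + 5 \sqrt{5}$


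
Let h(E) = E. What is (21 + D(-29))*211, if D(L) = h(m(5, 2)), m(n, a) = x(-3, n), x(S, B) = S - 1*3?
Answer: 3165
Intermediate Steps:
x(S, B) = -3 + S (x(S, B) = S - 3 = -3 + S)
m(n, a) = -6 (m(n, a) = -3 - 3 = -6)
D(L) = -6
(21 + D(-29))*211 = (21 - 6)*211 = 15*211 = 3165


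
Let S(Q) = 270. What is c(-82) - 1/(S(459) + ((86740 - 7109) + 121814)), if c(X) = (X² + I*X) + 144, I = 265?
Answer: -2997888331/201715 ≈ -14862.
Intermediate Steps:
c(X) = 144 + X² + 265*X (c(X) = (X² + 265*X) + 144 = 144 + X² + 265*X)
c(-82) - 1/(S(459) + ((86740 - 7109) + 121814)) = (144 + (-82)² + 265*(-82)) - 1/(270 + ((86740 - 7109) + 121814)) = (144 + 6724 - 21730) - 1/(270 + (79631 + 121814)) = -14862 - 1/(270 + 201445) = -14862 - 1/201715 = -2997888331/201715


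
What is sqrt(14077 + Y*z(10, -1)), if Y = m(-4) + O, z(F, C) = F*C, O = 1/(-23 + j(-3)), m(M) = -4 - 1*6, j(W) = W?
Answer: sqrt(2395978)/13 ≈ 119.07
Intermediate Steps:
m(M) = -10 (m(M) = -4 - 6 = -10)
O = -1/26 (O = 1/(-23 - 3) = 1/(-26) = -1/26 ≈ -0.038462)
z(F, C) = C*F
Y = -261/26 (Y = -10 - 1/26 = -261/26 ≈ -10.038)
sqrt(14077 + Y*z(10, -1)) = sqrt(14077 - (-261)*10/26) = sqrt(14077 - 261/26*(-10)) = sqrt(14077 + 1305/13) = sqrt(184306/13) = sqrt(2395978)/13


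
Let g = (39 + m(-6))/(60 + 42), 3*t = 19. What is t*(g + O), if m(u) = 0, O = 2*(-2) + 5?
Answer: 893/102 ≈ 8.7549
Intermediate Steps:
O = 1 (O = -4 + 5 = 1)
t = 19/3 (t = (⅓)*19 = 19/3 ≈ 6.3333)
g = 13/34 (g = (39 + 0)/(60 + 42) = 39/102 = 39*(1/102) = 13/34 ≈ 0.38235)
t*(g + O) = 19*(13/34 + 1)/3 = (19/3)*(47/34) = 893/102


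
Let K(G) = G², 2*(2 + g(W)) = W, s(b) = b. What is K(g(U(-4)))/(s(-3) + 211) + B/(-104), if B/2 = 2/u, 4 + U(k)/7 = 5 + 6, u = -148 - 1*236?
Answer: 24301/9984 ≈ 2.4340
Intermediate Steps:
u = -384 (u = -148 - 236 = -384)
U(k) = 49 (U(k) = -28 + 7*(5 + 6) = -28 + 7*11 = -28 + 77 = 49)
B = -1/96 (B = 2*(2/(-384)) = 2*(2*(-1/384)) = 2*(-1/192) = -1/96 ≈ -0.010417)
g(W) = -2 + W/2
K(g(U(-4)))/(s(-3) + 211) + B/(-104) = (-2 + (½)*49)²/(-3 + 211) - 1/96/(-104) = (-2 + 49/2)²/208 - 1/96*(-1/104) = (45/2)²*(1/208) + 1/9984 = (2025/4)*(1/208) + 1/9984 = 2025/832 + 1/9984 = 24301/9984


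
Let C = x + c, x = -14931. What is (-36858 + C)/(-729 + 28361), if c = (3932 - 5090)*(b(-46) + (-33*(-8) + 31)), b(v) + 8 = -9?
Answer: -373713/27632 ≈ -13.525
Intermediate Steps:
b(v) = -17 (b(v) = -8 - 9 = -17)
c = -321924 (c = (3932 - 5090)*(-17 + (-33*(-8) + 31)) = -1158*(-17 + (264 + 31)) = -1158*(-17 + 295) = -1158*278 = -321924)
C = -336855 (C = -14931 - 321924 = -336855)
(-36858 + C)/(-729 + 28361) = (-36858 - 336855)/(-729 + 28361) = -373713/27632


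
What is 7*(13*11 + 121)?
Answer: 1848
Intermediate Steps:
7*(13*11 + 121) = 7*(143 + 121) = 7*264 = 1848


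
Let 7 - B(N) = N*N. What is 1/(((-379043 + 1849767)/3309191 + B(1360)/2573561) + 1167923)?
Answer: 8516404899151/9946502823372552274 ≈ 8.5622e-7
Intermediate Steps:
B(N) = 7 - N² (B(N) = 7 - N*N = 7 - N²)
1/(((-379043 + 1849767)/3309191 + B(1360)/2573561) + 1167923) = 1/(((-379043 + 1849767)/3309191 + (7 - 1*1360²)/2573561) + 1167923) = 1/((1470724*(1/3309191) + (7 - 1*1849600)*(1/2573561)) + 1167923) = 1/((1470724/3309191 + (7 - 1849600)*(1/2573561)) + 1167923) = 1/((1470724/3309191 - 1849593*1/2573561) + 1167923) = 1/((1470724/3309191 - 1849593/2573561) + 1167923) = 1/(-2335658581099/8516404899151 + 1167923) = 1/(9946502823372552274/8516404899151) = 8516404899151/9946502823372552274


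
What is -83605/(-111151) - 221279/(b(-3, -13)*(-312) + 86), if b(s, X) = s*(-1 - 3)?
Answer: 24901209219/406590358 ≈ 61.244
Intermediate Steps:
b(s, X) = -4*s (b(s, X) = s*(-4) = -4*s)
-83605/(-111151) - 221279/(b(-3, -13)*(-312) + 86) = -83605/(-111151) - 221279/(-4*(-3)*(-312) + 86) = -83605*(-1/111151) - 221279/(12*(-312) + 86) = 83605/111151 - 221279/(-3744 + 86) = 83605/111151 - 221279/(-3658) = 83605/111151 - 221279*(-1/3658) = 83605/111151 + 221279/3658 = 24901209219/406590358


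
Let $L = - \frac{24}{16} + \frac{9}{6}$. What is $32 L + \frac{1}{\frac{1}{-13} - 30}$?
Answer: $- \frac{13}{391} \approx -0.033248$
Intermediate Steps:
$L = 0$ ($L = \left(-24\right) \frac{1}{16} + 9 \cdot \frac{1}{6} = - \frac{3}{2} + \frac{3}{2} = 0$)
$32 L + \frac{1}{\frac{1}{-13} - 30} = 32 \cdot 0 + \frac{1}{\frac{1}{-13} - 30} = 0 + \frac{1}{- \frac{1}{13} - 30} = 0 + \frac{1}{- \frac{391}{13}} = 0 - \frac{13}{391} = - \frac{13}{391}$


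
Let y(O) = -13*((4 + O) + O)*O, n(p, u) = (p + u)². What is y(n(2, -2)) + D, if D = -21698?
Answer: -21698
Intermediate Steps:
y(O) = -13*O*(4 + 2*O) (y(O) = -13*(4 + 2*O)*O = -13*O*(4 + 2*O))
y(n(2, -2)) + D = -26*(2 - 2)²*(2 + (2 - 2)²) - 21698 = -26*0²*(2 + 0²) - 21698 = -26*0*(2 + 0) - 21698 = -26*0*2 - 21698 = 0 - 21698 = -21698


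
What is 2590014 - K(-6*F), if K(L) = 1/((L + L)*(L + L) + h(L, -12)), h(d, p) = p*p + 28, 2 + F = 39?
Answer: 511030482311/197308 ≈ 2.5900e+6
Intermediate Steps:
F = 37 (F = -2 + 39 = 37)
h(d, p) = 28 + p**2 (h(d, p) = p**2 + 28 = 28 + p**2)
K(L) = 1/(172 + 4*L**2) (K(L) = 1/((L + L)*(L + L) + (28 + (-12)**2)) = 1/((2*L)*(2*L) + (28 + 144)) = 1/(4*L**2 + 172) = 1/(172 + 4*L**2))
2590014 - K(-6*F) = 2590014 - 1/(4*(43 + (-6*37)**2)) = 2590014 - 1/(4*(43 + (-222)**2)) = 2590014 - 1/(4*(43 + 49284)) = 2590014 - 1/(4*49327) = 2590014 - 1*1/197308 = 2590014 - 1/197308 = 511030482311/197308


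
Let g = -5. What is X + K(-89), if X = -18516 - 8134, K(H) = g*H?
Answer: -26205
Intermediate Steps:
K(H) = -5*H
X = -26650
X + K(-89) = -26650 - 5*(-89) = -26650 + 445 = -26205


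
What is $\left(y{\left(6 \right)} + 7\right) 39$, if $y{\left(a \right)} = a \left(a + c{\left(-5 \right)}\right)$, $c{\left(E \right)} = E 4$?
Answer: $-3003$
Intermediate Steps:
$c{\left(E \right)} = 4 E$
$y{\left(a \right)} = a \left(-20 + a\right)$ ($y{\left(a \right)} = a \left(a + 4 \left(-5\right)\right) = a \left(a - 20\right) = a \left(-20 + a\right)$)
$\left(y{\left(6 \right)} + 7\right) 39 = \left(6 \left(-20 + 6\right) + 7\right) 39 = \left(6 \left(-14\right) + 7\right) 39 = \left(-84 + 7\right) 39 = \left(-77\right) 39 = -3003$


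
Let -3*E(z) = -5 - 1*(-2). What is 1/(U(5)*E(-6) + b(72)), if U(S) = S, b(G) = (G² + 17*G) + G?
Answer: 1/6485 ≈ 0.00015420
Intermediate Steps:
b(G) = G² + 18*G
E(z) = 1 (E(z) = -(-5 - 1*(-2))/3 = -(-5 + 2)/3 = -⅓*(-3) = 1)
1/(U(5)*E(-6) + b(72)) = 1/(5*1 + 72*(18 + 72)) = 1/(5 + 72*90) = 1/(5 + 6480) = 1/6485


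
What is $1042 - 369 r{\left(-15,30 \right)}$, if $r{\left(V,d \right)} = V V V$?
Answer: $1246417$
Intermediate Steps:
$r{\left(V,d \right)} = V^{3}$ ($r{\left(V,d \right)} = V^{2} V = V^{3}$)
$1042 - 369 r{\left(-15,30 \right)} = 1042 - 369 \left(-15\right)^{3} = 1042 - -1245375 = 1042 + 1245375 = 1246417$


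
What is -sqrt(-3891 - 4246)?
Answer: -I*sqrt(8137) ≈ -90.205*I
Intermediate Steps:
-sqrt(-3891 - 4246) = -sqrt(-8137) = -I*sqrt(8137)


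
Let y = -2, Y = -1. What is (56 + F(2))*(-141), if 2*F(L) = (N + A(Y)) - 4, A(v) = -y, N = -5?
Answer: -14805/2 ≈ -7402.5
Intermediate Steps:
A(v) = 2 (A(v) = -1*(-2) = 2)
F(L) = -7/2 (F(L) = ((-5 + 2) - 4)/2 = (-3 - 4)/2 = (½)*(-7) = -7/2)
(56 + F(2))*(-141) = (56 - 7/2)*(-141) = (105/2)*(-141) = -14805/2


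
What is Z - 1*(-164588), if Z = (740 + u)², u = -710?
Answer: 165488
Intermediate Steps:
Z = 900 (Z = (740 - 710)² = 30² = 900)
Z - 1*(-164588) = 900 - 1*(-164588) = 900 + 164588 = 165488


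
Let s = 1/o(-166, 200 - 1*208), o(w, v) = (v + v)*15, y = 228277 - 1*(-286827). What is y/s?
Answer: -123624960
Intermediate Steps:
y = 515104 (y = 228277 + 286827 = 515104)
o(w, v) = 30*v (o(w, v) = (2*v)*15 = 30*v)
s = -1/240 (s = 1/(30*(200 - 1*208)) = 1/(30*(200 - 208)) = 1/(30*(-8)) = 1/(-240) = -1/240 ≈ -0.0041667)
y/s = 515104/(-1/240) = 515104*(-240) = -123624960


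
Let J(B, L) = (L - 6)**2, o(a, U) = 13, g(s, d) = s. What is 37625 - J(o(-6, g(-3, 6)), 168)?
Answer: 11381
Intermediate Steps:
J(B, L) = (-6 + L)**2
37625 - J(o(-6, g(-3, 6)), 168) = 37625 - (-6 + 168)**2 = 37625 - 1*162**2 = 37625 - 1*26244 = 37625 - 26244 = 11381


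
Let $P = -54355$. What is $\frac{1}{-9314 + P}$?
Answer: $- \frac{1}{63669} \approx -1.5706 \cdot 10^{-5}$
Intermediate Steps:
$\frac{1}{-9314 + P} = \frac{1}{-9314 - 54355} = \frac{1}{-63669} = - \frac{1}{63669}$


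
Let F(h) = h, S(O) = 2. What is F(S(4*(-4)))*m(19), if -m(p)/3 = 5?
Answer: -30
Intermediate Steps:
m(p) = -15 (m(p) = -3*5 = -15)
F(S(4*(-4)))*m(19) = 2*(-15) = -30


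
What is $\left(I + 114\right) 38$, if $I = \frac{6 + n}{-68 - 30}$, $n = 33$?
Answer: $\frac{211527}{49} \approx 4316.9$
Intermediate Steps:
$I = - \frac{39}{98}$ ($I = \frac{6 + 33}{-68 - 30} = \frac{39}{-98} = 39 \left(- \frac{1}{98}\right) = - \frac{39}{98} \approx -0.39796$)
$\left(I + 114\right) 38 = \left(- \frac{39}{98} + 114\right) 38 = \frac{11133}{98} \cdot 38 = \frac{211527}{49}$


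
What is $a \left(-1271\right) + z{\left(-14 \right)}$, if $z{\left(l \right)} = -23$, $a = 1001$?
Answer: $-1272294$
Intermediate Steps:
$a \left(-1271\right) + z{\left(-14 \right)} = 1001 \left(-1271\right) - 23 = -1272271 - 23 = -1272294$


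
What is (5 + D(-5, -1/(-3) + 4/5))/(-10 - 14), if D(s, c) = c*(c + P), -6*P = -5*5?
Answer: -1651/3600 ≈ -0.45861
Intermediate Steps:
P = 25/6 (P = -(-5)*5/6 = -⅙*(-25) = 25/6 ≈ 4.1667)
D(s, c) = c*(25/6 + c) (D(s, c) = c*(c + 25/6) = c*(25/6 + c))
(5 + D(-5, -1/(-3) + 4/5))/(-10 - 14) = (5 + (-1/(-3) + 4/5)*(25 + 6*(-1/(-3) + 4/5))/6)/(-10 - 14) = (5 + (-1*(-⅓) + 4*(⅕))*(25 + 6*(-1*(-⅓) + 4*(⅕)))/6)/(-24) = (5 + (⅓ + ⅘)*(25 + 6*(⅓ + ⅘))/6)*(-1/24) = (5 + (⅙)*(17/15)*(25 + 6*(17/15)))*(-1/24) = (5 + (⅙)*(17/15)*(25 + 34/5))*(-1/24) = (5 + (⅙)*(17/15)*(159/5))*(-1/24) = (5 + 901/150)*(-1/24) = (1651/150)*(-1/24) = -1651/3600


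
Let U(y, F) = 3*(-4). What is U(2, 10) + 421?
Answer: 409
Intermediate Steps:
U(y, F) = -12
U(2, 10) + 421 = -12 + 421 = 409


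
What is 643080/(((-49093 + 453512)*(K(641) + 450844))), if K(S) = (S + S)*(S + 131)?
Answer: 160770/145646245403 ≈ 1.1038e-6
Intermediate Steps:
K(S) = 2*S*(131 + S) (K(S) = (2*S)*(131 + S) = 2*S*(131 + S))
643080/(((-49093 + 453512)*(K(641) + 450844))) = 643080/(((-49093 + 453512)*(2*641*(131 + 641) + 450844))) = 643080/((404419*(2*641*772 + 450844))) = 643080/((404419*(989704 + 450844))) = 643080/((404419*1440548)) = 643080/582584981612 = 643080*(1/582584981612) = 160770/145646245403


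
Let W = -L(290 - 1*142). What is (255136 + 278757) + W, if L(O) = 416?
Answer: 533477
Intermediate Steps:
W = -416 (W = -1*416 = -416)
(255136 + 278757) + W = (255136 + 278757) - 416 = 533893 - 416 = 533477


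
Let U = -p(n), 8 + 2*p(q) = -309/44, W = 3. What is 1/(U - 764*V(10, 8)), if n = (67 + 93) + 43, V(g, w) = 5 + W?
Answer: -88/537195 ≈ -0.00016381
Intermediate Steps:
V(g, w) = 8 (V(g, w) = 5 + 3 = 8)
n = 203 (n = 160 + 43 = 203)
p(q) = -661/88 (p(q) = -4 + (-309/44)/2 = -4 + (-309*1/44)/2 = -4 + (½)*(-309/44) = -4 - 309/88 = -661/88)
U = 661/88 (U = -1*(-661/88) = 661/88 ≈ 7.5114)
1/(U - 764*V(10, 8)) = 1/(661/88 - 764*8) = 1/(661/88 - 6112) = 1/(-537195/88) = -88/537195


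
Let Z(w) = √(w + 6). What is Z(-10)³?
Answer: -8*I ≈ -8.0*I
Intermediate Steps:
Z(w) = √(6 + w)
Z(-10)³ = (√(6 - 10))³ = (√(-4))³ = (2*I)³ = -8*I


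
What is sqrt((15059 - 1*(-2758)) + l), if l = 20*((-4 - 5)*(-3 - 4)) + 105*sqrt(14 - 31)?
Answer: sqrt(19077 + 105*I*sqrt(17)) ≈ 138.13 + 1.567*I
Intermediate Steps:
l = 1260 + 105*I*sqrt(17) (l = 20*(-9*(-7)) + 105*sqrt(-17) = 20*63 + 105*(I*sqrt(17)) = 1260 + 105*I*sqrt(17) ≈ 1260.0 + 432.93*I)
sqrt((15059 - 1*(-2758)) + l) = sqrt((15059 - 1*(-2758)) + (1260 + 105*I*sqrt(17))) = sqrt((15059 + 2758) + (1260 + 105*I*sqrt(17))) = sqrt(17817 + (1260 + 105*I*sqrt(17))) = sqrt(19077 + 105*I*sqrt(17))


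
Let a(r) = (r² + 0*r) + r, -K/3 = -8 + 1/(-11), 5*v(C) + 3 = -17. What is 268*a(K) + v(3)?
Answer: 19892084/121 ≈ 1.6440e+5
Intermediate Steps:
v(C) = -4 (v(C) = -⅗ + (⅕)*(-17) = -⅗ - 17/5 = -4)
K = 267/11 (K = -3*(-8 + 1/(-11)) = -3*(-8 - 1/11) = -3*(-89/11) = 267/11 ≈ 24.273)
a(r) = r + r² (a(r) = (r² + 0) + r = r² + r = r + r²)
268*a(K) + v(3) = 268*(267*(1 + 267/11)/11) - 4 = 268*((267/11)*(278/11)) - 4 = 268*(74226/121) - 4 = 19892568/121 - 4 = 19892084/121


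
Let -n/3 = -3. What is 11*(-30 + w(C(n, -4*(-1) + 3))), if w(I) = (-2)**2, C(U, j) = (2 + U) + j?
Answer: -286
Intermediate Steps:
n = 9 (n = -3*(-3) = 9)
C(U, j) = 2 + U + j
w(I) = 4
11*(-30 + w(C(n, -4*(-1) + 3))) = 11*(-30 + 4) = 11*(-26) = -286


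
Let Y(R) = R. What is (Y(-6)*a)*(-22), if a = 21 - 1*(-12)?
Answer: 4356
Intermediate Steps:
a = 33 (a = 21 + 12 = 33)
(Y(-6)*a)*(-22) = -6*33*(-22) = -198*(-22) = 4356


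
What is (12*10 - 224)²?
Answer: 10816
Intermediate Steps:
(12*10 - 224)² = (120 - 224)² = (-104)² = 10816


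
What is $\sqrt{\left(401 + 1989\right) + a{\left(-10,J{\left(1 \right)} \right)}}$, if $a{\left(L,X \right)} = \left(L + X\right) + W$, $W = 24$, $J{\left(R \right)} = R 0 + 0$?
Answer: $2 \sqrt{601} \approx 49.031$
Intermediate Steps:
$J{\left(R \right)} = 0$ ($J{\left(R \right)} = 0 + 0 = 0$)
$a{\left(L,X \right)} = 24 + L + X$ ($a{\left(L,X \right)} = \left(L + X\right) + 24 = 24 + L + X$)
$\sqrt{\left(401 + 1989\right) + a{\left(-10,J{\left(1 \right)} \right)}} = \sqrt{\left(401 + 1989\right) + \left(24 - 10 + 0\right)} = \sqrt{2390 + 14} = \sqrt{2404} = 2 \sqrt{601}$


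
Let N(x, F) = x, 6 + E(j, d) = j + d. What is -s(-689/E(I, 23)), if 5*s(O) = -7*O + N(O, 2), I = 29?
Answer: -2067/115 ≈ -17.974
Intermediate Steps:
E(j, d) = -6 + d + j (E(j, d) = -6 + (j + d) = -6 + (d + j) = -6 + d + j)
s(O) = -6*O/5 (s(O) = (-7*O + O)/5 = (-6*O)/5 = -6*O/5)
-s(-689/E(I, 23)) = -(-6)*(-689/(-6 + 23 + 29))/5 = -(-6)*(-689/46)/5 = -(-6)*(-689*1/46)/5 = -(-6)*(-689)/(5*46) = -1*2067/115 = -2067/115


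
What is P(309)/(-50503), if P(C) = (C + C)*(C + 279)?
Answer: -363384/50503 ≈ -7.1953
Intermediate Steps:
P(C) = 2*C*(279 + C) (P(C) = (2*C)*(279 + C) = 2*C*(279 + C))
P(309)/(-50503) = (2*309*(279 + 309))/(-50503) = (2*309*588)*(-1/50503) = 363384*(-1/50503) = -363384/50503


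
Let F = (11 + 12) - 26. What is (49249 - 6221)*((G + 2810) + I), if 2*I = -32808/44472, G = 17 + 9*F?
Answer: 223217065562/1853 ≈ 1.2046e+8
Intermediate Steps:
F = -3 (F = 23 - 26 = -3)
G = -10 (G = 17 + 9*(-3) = 17 - 27 = -10)
I = -1367/3706 (I = (-32808/44472)/2 = (-32808*1/44472)/2 = (½)*(-1367/1853) = -1367/3706 ≈ -0.36886)
(49249 - 6221)*((G + 2810) + I) = (49249 - 6221)*((-10 + 2810) - 1367/3706) = 43028*(2800 - 1367/3706) = 43028*(10375433/3706) = 223217065562/1853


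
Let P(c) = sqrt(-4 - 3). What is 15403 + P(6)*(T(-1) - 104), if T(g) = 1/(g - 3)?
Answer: 15403 - 417*I*sqrt(7)/4 ≈ 15403.0 - 275.82*I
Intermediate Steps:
T(g) = 1/(-3 + g)
P(c) = I*sqrt(7) (P(c) = sqrt(-7) = I*sqrt(7))
15403 + P(6)*(T(-1) - 104) = 15403 + (I*sqrt(7))*(1/(-3 - 1) - 104) = 15403 + (I*sqrt(7))*(1/(-4) - 104) = 15403 + (I*sqrt(7))*(-1/4 - 104) = 15403 + (I*sqrt(7))*(-417/4) = 15403 - 417*I*sqrt(7)/4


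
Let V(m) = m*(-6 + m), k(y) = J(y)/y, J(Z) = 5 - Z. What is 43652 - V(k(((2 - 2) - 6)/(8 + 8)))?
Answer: 390245/9 ≈ 43361.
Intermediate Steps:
k(y) = (5 - y)/y
43652 - V(k(((2 - 2) - 6)/(8 + 8))) = 43652 - (5 - ((2 - 2) - 6)/(8 + 8))/((((2 - 2) - 6)/(8 + 8)))*(-6 + (5 - ((2 - 2) - 6)/(8 + 8))/((((2 - 2) - 6)/(8 + 8)))) = 43652 - (5 - (0 - 6)/16)/(((0 - 6)/16))*(-6 + (5 - (0 - 6)/16)/(((0 - 6)/16))) = 43652 - (5 - (-6)/16)/((-6*1/16))*(-6 + (5 - (-6)/16)/((-6*1/16))) = 43652 - (5 - 1*(-3/8))/(-3/8)*(-6 + (5 - 1*(-3/8))/(-3/8)) = 43652 - (-8*(5 + 3/8)/3)*(-6 - 8*(5 + 3/8)/3) = 43652 - (-8/3*43/8)*(-6 - 8/3*43/8) = 43652 - (-43)*(-6 - 43/3)/3 = 43652 - (-43)*(-61)/(3*3) = 43652 - 1*2623/9 = 43652 - 2623/9 = 390245/9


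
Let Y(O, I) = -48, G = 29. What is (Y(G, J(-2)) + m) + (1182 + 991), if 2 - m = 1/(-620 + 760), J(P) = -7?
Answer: 297779/140 ≈ 2127.0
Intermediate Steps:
m = 279/140 (m = 2 - 1/(-620 + 760) = 2 - 1/140 = 279/140 ≈ 1.9929)
(Y(G, J(-2)) + m) + (1182 + 991) = (-48 + 279/140) + (1182 + 991) = -6441/140 + 2173 = 297779/140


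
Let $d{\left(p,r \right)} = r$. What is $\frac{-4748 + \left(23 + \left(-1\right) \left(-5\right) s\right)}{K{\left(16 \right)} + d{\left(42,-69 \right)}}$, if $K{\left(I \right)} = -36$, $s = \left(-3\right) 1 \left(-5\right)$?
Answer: $\frac{310}{7} \approx 44.286$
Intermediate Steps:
$s = 15$ ($s = \left(-3\right) \left(-5\right) = 15$)
$\frac{-4748 + \left(23 + \left(-1\right) \left(-5\right) s\right)}{K{\left(16 \right)} + d{\left(42,-69 \right)}} = \frac{-4748 + \left(23 + \left(-1\right) \left(-5\right) 15\right)}{-36 - 69} = \frac{-4748 + \left(23 + 5 \cdot 15\right)}{-105} = \left(-4748 + \left(23 + 75\right)\right) \left(- \frac{1}{105}\right) = \left(-4748 + 98\right) \left(- \frac{1}{105}\right) = \left(-4650\right) \left(- \frac{1}{105}\right) = \frac{310}{7}$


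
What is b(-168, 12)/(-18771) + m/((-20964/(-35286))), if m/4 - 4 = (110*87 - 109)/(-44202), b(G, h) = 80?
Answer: 6156907730779/241585566879 ≈ 25.485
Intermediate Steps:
m = 334694/22101 (m = 16 + 4*((110*87 - 109)/(-44202)) = 16 + 4*((9570 - 109)*(-1/44202)) = 16 + 4*(9461*(-1/44202)) = 16 + 4*(-9461/44202) = 16 - 18922/22101 = 334694/22101 ≈ 15.144)
b(-168, 12)/(-18771) + m/((-20964/(-35286))) = 80/(-18771) + 334694/(22101*((-20964/(-35286)))) = 80*(-1/18771) + 334694/(22101*((-20964*(-1/35286)))) = -80/18771 + 334694/(22101*(3494/5881)) = -80/18771 + (334694/22101)*(5881/3494) = -80/18771 + 984167707/38610447 = 6156907730779/241585566879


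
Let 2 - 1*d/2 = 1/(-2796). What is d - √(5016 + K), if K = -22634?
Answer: 5593/1398 - I*√17618 ≈ 4.0007 - 132.73*I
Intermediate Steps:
d = 5593/1398 (d = 4 - 2/(-2796) = 4 - 2*(-1/2796) = 4 + 1/1398 = 5593/1398 ≈ 4.0007)
d - √(5016 + K) = 5593/1398 - √(5016 - 22634) = 5593/1398 - √(-17618) = 5593/1398 - I*√17618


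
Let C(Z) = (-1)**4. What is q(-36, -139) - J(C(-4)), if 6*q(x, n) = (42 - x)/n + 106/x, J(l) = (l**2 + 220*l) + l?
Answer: -3341435/15012 ≈ -222.58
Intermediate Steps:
C(Z) = 1
J(l) = l**2 + 221*l
q(x, n) = 53/(3*x) + (42 - x)/(6*n) (q(x, n) = ((42 - x)/n + 106/x)/6 = (106/x + (42 - x)/n)/6 = 53/(3*x) + (42 - x)/(6*n))
q(-36, -139) - J(C(-4)) = (1/6)*(106*(-139) - 1*(-36)*(-42 - 36))/(-139*(-36)) - (221 + 1) = (1/6)*(-1/139)*(-1/36)*(-14734 - 1*(-36)*(-78)) - 222 = (1/6)*(-1/139)*(-1/36)*(-14734 - 2808) - 1*222 = (1/6)*(-1/139)*(-1/36)*(-17542) - 222 = -8771/15012 - 222 = -3341435/15012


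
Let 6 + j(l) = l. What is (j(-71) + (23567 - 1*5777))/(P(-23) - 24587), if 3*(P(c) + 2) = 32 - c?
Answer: -53139/73712 ≈ -0.72090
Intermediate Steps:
j(l) = -6 + l
P(c) = 26/3 - c/3 (P(c) = -2 + (32 - c)/3 = -2 + (32/3 - c/3) = 26/3 - c/3)
(j(-71) + (23567 - 1*5777))/(P(-23) - 24587) = ((-6 - 71) + (23567 - 1*5777))/((26/3 - ⅓*(-23)) - 24587) = (-77 + (23567 - 5777))/((26/3 + 23/3) - 24587) = (-77 + 17790)/(49/3 - 24587) = 17713/(-73712/3) = 17713*(-3/73712) = -53139/73712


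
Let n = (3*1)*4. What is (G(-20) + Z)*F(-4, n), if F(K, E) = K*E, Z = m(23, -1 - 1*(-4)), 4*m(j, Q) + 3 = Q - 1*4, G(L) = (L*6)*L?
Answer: -115152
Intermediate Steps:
G(L) = 6*L² (G(L) = (6*L)*L = 6*L²)
m(j, Q) = -7/4 + Q/4 (m(j, Q) = -¾ + (Q - 1*4)/4 = -¾ + (Q - 4)/4 = -¾ + (-4 + Q)/4 = -¾ + (-1 + Q/4) = -7/4 + Q/4)
n = 12 (n = 3*4 = 12)
Z = -1 (Z = -7/4 + (-1 - 1*(-4))/4 = -7/4 + (-1 + 4)/4 = -7/4 + (¼)*3 = -7/4 + ¾ = -1)
F(K, E) = E*K
(G(-20) + Z)*F(-4, n) = (6*(-20)² - 1)*(12*(-4)) = (6*400 - 1)*(-48) = (2400 - 1)*(-48) = 2399*(-48) = -115152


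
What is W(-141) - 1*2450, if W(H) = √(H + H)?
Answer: -2450 + I*√282 ≈ -2450.0 + 16.793*I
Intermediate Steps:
W(H) = √2*√H (W(H) = √(2*H) = √2*√H)
W(-141) - 1*2450 = √2*√(-141) - 1*2450 = √2*(I*√141) - 2450 = I*√282 - 2450 = -2450 + I*√282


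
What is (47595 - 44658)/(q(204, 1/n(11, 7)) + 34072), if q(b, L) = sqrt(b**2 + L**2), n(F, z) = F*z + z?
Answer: 706090137984/8191025111807 - 246708*sqrt(293642497)/8191025111807 ≈ 0.085687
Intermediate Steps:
n(F, z) = z + F*z
q(b, L) = sqrt(L**2 + b**2)
(47595 - 44658)/(q(204, 1/n(11, 7)) + 34072) = (47595 - 44658)/(sqrt((1/(7*(1 + 11)))**2 + 204**2) + 34072) = 2937/(sqrt((1/(7*12))**2 + 41616) + 34072) = 2937/(sqrt((1/84)**2 + 41616) + 34072) = 2937/(sqrt(1/7056 + 41616) + 34072) = 2937/(sqrt(293642497/7056) + 34072) = 2937/(sqrt(293642497)/84 + 34072) = 2937/(34072 + sqrt(293642497)/84)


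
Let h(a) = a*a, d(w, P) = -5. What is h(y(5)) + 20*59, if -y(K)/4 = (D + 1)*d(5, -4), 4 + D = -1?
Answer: 7580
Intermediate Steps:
D = -5 (D = -4 - 1 = -5)
y(K) = -80 (y(K) = -4*(-5 + 1)*(-5) = -(-16)*(-5) = -4*20 = -80)
h(a) = a²
h(y(5)) + 20*59 = (-80)² + 20*59 = 6400 + 1180 = 7580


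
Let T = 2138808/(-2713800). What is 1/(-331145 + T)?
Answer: -113075/37444309992 ≈ -3.0198e-6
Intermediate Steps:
T = -89117/113075 (T = 2138808*(-1/2713800) = -89117/113075 ≈ -0.78812)
1/(-331145 + T) = 1/(-331145 - 89117/113075) = 1/(-37444309992/113075) = -113075/37444309992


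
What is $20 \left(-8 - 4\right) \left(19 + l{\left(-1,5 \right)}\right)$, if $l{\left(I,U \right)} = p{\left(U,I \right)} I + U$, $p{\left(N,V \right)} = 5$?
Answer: $-4560$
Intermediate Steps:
$l{\left(I,U \right)} = U + 5 I$ ($l{\left(I,U \right)} = 5 I + U = U + 5 I$)
$20 \left(-8 - 4\right) \left(19 + l{\left(-1,5 \right)}\right) = 20 \left(-8 - 4\right) \left(19 + \left(5 + 5 \left(-1\right)\right)\right) = 20 \left(- 12 \left(19 + \left(5 - 5\right)\right)\right) = 20 \left(- 12 \left(19 + 0\right)\right) = 20 \left(\left(-12\right) 19\right) = 20 \left(-228\right) = -4560$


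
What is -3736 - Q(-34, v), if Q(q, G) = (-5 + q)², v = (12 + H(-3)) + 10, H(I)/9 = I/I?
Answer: -5257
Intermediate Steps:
H(I) = 9 (H(I) = 9*(I/I) = 9*1 = 9)
v = 31 (v = (12 + 9) + 10 = 21 + 10 = 31)
-3736 - Q(-34, v) = -3736 - (-5 - 34)² = -3736 - 1*(-39)² = -3736 - 1*1521 = -3736 - 1521 = -5257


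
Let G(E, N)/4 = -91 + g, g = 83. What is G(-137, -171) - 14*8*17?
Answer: -1936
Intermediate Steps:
G(E, N) = -32 (G(E, N) = 4*(-91 + 83) = 4*(-8) = -32)
G(-137, -171) - 14*8*17 = -32 - 14*8*17 = -32 - 112*17 = -32 - 1904 = -1936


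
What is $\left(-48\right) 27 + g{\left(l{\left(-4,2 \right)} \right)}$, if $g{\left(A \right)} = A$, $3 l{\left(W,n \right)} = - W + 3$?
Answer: $- \frac{3881}{3} \approx -1293.7$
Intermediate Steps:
$l{\left(W,n \right)} = 1 - \frac{W}{3}$ ($l{\left(W,n \right)} = \frac{- W + 3}{3} = \frac{3 - W}{3} = 1 - \frac{W}{3}$)
$\left(-48\right) 27 + g{\left(l{\left(-4,2 \right)} \right)} = \left(-48\right) 27 + \left(1 - - \frac{4}{3}\right) = -1296 + \left(1 + \frac{4}{3}\right) = -1296 + \frac{7}{3} = - \frac{3881}{3}$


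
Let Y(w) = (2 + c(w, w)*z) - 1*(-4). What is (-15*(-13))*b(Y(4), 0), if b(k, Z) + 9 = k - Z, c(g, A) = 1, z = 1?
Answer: -390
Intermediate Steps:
Y(w) = 7 (Y(w) = (2 + 1*1) - 1*(-4) = (2 + 1) + 4 = 3 + 4 = 7)
b(k, Z) = -9 + k - Z (b(k, Z) = -9 + (k - Z) = -9 + k - Z)
(-15*(-13))*b(Y(4), 0) = (-15*(-13))*(-9 + 7 - 1*0) = 195*(-9 + 7 + 0) = 195*(-2) = -390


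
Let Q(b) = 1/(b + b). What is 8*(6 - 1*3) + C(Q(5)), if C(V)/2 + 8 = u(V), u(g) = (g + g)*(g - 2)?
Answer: 181/25 ≈ 7.2400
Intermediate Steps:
Q(b) = 1/(2*b)
u(g) = 2*g*(-2 + g) (u(g) = (2*g)*(-2 + g) = 2*g*(-2 + g))
C(V) = -16 + 4*V*(-2 + V) (C(V) = -16 + 2*(2*V*(-2 + V)) = -16 + 4*V*(-2 + V))
8*(6 - 1*3) + C(Q(5)) = 8*(6 - 1*3) + (-16 + 4*((½)/5)*(-2 + (½)/5)) = 8*(6 - 3) + (-16 + 4*((½)*(⅕))*(-2 + (½)*(⅕))) = 8*3 + (-16 + 4*(⅒)*(-2 + ⅒)) = 24 + (-16 + 4*(⅒)*(-19/10)) = 24 + (-16 - 19/25) = 24 - 419/25 = 181/25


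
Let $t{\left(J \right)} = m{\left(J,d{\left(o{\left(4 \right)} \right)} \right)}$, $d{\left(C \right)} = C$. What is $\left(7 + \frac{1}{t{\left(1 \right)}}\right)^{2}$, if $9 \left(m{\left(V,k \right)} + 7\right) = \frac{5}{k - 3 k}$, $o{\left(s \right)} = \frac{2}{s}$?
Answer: $\frac{218089}{4624} \approx 47.165$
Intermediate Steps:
$m{\left(V,k \right)} = -7 - \frac{5}{18 k}$ ($m{\left(V,k \right)} = -7 + \frac{5 \frac{1}{k - 3 k}}{9} = -7 + \frac{5 \frac{1}{\left(-2\right) k}}{9} = -7 + \frac{5 \left(- \frac{1}{2 k}\right)}{9} = -7 + \frac{\left(- \frac{5}{2}\right) \frac{1}{k}}{9} = -7 - \frac{5}{18 k}$)
$t{\left(J \right)} = - \frac{68}{9}$ ($t{\left(J \right)} = -7 - \frac{5}{18 \cdot \frac{2}{4}} = -7 - \frac{5}{18 \cdot 2 \cdot \frac{1}{4}} = -7 - \frac{5 \frac{1}{\frac{1}{2}}}{18} = -7 - \frac{5}{9} = - \frac{68}{9}$)
$\left(7 + \frac{1}{t{\left(1 \right)}}\right)^{2} = \left(7 + \frac{1}{- \frac{68}{9}}\right)^{2} = \left(7 - \frac{9}{68}\right)^{2} = \left(\frac{467}{68}\right)^{2} = \frac{218089}{4624}$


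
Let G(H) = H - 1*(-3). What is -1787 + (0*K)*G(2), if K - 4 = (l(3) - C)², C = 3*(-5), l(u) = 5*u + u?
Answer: -1787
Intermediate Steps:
l(u) = 6*u
C = -15
G(H) = 3 + H (G(H) = H + 3 = 3 + H)
K = 1093 (K = 4 + (6*3 - 1*(-15))² = 4 + (18 + 15)² = 4 + 33² = 4 + 1089 = 1093)
-1787 + (0*K)*G(2) = -1787 + (0*1093)*(3 + 2) = -1787 + 0*5 = -1787 + 0 = -1787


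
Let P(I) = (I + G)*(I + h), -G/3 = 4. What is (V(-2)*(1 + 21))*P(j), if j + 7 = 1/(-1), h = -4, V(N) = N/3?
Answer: -3520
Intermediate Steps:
V(N) = N/3 (V(N) = N*(⅓) = N/3)
G = -12 (G = -3*4 = -12)
j = -8 (j = -7 + 1/(-1) = -7 - 1 = -8)
P(I) = (-12 + I)*(-4 + I) (P(I) = (I - 12)*(I - 4) = (-12 + I)*(-4 + I))
(V(-2)*(1 + 21))*P(j) = (((⅓)*(-2))*(1 + 21))*(48 + (-8)² - 16*(-8)) = (-⅔*22)*(48 + 64 + 128) = -44/3*240 = -3520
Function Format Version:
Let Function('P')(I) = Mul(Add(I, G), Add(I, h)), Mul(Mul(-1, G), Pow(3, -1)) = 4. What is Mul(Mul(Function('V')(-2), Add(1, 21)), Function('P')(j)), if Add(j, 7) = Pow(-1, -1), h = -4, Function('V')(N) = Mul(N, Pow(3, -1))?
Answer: -3520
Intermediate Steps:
Function('V')(N) = Mul(Rational(1, 3), N) (Function('V')(N) = Mul(N, Rational(1, 3)) = Mul(Rational(1, 3), N))
G = -12 (G = Mul(-3, 4) = -12)
j = -8 (j = Add(-7, Pow(-1, -1)) = Add(-7, -1) = -8)
Function('P')(I) = Mul(Add(-12, I), Add(-4, I)) (Function('P')(I) = Mul(Add(I, -12), Add(I, -4)) = Mul(Add(-12, I), Add(-4, I)))
Mul(Mul(Function('V')(-2), Add(1, 21)), Function('P')(j)) = Mul(Mul(Mul(Rational(1, 3), -2), Add(1, 21)), Add(48, Pow(-8, 2), Mul(-16, -8))) = Mul(Mul(Rational(-2, 3), 22), Add(48, 64, 128)) = Mul(Rational(-44, 3), 240) = -3520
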